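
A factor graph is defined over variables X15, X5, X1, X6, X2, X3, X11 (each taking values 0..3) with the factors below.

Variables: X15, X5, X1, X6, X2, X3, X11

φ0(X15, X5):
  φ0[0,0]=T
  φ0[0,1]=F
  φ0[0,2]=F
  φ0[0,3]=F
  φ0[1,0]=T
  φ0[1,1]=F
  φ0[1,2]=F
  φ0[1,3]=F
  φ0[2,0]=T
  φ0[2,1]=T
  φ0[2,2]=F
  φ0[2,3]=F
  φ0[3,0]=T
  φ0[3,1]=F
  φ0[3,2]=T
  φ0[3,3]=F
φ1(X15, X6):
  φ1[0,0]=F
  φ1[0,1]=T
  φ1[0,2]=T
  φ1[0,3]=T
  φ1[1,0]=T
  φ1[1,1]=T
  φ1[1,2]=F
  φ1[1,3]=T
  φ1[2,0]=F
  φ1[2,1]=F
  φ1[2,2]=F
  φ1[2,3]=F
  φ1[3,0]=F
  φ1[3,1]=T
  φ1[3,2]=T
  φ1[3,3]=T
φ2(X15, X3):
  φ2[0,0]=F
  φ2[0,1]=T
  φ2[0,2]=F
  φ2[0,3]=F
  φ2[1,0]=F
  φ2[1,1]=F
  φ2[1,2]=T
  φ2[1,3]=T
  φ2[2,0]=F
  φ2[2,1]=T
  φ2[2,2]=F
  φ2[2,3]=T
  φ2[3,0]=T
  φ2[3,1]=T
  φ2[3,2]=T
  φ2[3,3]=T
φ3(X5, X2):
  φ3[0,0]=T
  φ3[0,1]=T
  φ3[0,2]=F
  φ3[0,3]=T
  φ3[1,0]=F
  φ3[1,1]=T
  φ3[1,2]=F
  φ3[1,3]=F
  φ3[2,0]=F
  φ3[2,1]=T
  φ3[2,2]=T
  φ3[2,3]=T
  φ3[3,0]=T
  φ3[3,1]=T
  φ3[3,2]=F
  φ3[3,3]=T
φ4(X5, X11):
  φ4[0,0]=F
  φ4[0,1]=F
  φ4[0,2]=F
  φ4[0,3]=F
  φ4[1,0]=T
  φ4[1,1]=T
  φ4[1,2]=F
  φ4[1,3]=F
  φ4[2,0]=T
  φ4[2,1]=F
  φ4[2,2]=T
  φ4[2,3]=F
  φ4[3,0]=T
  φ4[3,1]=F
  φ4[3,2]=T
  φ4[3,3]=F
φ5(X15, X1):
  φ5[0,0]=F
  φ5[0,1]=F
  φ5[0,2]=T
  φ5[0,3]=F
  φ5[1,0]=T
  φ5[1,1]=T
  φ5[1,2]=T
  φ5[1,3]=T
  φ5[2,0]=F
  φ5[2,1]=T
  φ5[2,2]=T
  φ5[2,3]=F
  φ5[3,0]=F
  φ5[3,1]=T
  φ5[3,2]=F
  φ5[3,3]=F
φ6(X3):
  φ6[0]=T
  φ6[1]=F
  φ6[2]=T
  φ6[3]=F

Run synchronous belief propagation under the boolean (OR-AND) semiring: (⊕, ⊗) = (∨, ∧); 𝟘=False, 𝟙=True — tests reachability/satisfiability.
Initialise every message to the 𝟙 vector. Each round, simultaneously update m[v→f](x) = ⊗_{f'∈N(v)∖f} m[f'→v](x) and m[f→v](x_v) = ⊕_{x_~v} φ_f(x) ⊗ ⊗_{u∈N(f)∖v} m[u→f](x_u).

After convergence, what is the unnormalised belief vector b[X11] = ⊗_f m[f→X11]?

b[X11] = [T, F, T, F]

init: all messages = 𝟙 over 4 values
r1 m[φ0→X15] = [T, T, T, T]
r1 m[φ0→X5] = [T, T, T, F]
r1 m[φ1→X15] = [T, T, F, T]
r1 m[φ1→X6] = [T, T, T, T]
r1 m[φ2→X15] = [T, T, T, T]
r1 m[φ2→X3] = [T, T, T, T]
r1 m[φ3→X5] = [T, T, T, T]
r1 m[φ3→X2] = [T, T, T, T]
r1 m[φ4→X5] = [F, T, T, T]
r1 m[φ4→X11] = [T, T, T, F]
r1 m[φ5→X15] = [T, T, T, T]
r1 m[φ5→X1] = [T, T, T, T]
r1 m[φ6→X3] = [T, F, T, F]
r1 m[X15→φ0] = [T, T, T, T]
r1 m[X15→φ1] = [T, T, T, T]
r1 m[X15→φ2] = [T, T, T, T]
r1 m[X15→φ5] = [T, T, T, T]
r1 m[X5→φ0] = [T, T, T, T]
r1 m[X5→φ3] = [T, T, T, T]
r1 m[X5→φ4] = [T, T, T, T]
r1 m[X1→φ5] = [T, T, T, T]
r1 m[X6→φ1] = [T, T, T, T]
r1 m[X2→φ3] = [T, T, T, T]
r1 m[X3→φ2] = [T, T, T, T]
r1 m[X3→φ6] = [T, T, T, T]
r1 m[X11→φ4] = [T, T, T, T]
r2 m[φ0→X15] = [T, T, T, T]
r2 m[φ0→X5] = [T, T, T, F]
r2 m[φ1→X15] = [T, T, F, T]
r2 m[φ1→X6] = [T, T, T, T]
r2 m[φ2→X15] = [T, T, T, T]
r2 m[φ2→X3] = [T, T, T, T]
r2 m[φ3→X5] = [T, T, T, T]
r2 m[φ3→X2] = [T, T, T, T]
r2 m[φ4→X5] = [F, T, T, T]
r2 m[φ4→X11] = [T, T, T, F]
r2 m[φ5→X15] = [T, T, T, T]
r2 m[φ5→X1] = [T, T, T, T]
r2 m[φ6→X3] = [T, F, T, F]
r2 m[X15→φ0] = [T, T, F, T]
r2 m[X15→φ1] = [T, T, T, T]
r2 m[X15→φ2] = [T, T, F, T]
r2 m[X15→φ5] = [T, T, F, T]
r2 m[X5→φ0] = [F, T, T, T]
r2 m[X5→φ3] = [F, T, T, F]
r2 m[X5→φ4] = [T, T, T, F]
r2 m[X1→φ5] = [T, T, T, T]
r2 m[X6→φ1] = [T, T, T, T]
r2 m[X2→φ3] = [T, T, T, T]
r2 m[X3→φ2] = [T, F, T, F]
r2 m[X3→φ6] = [T, T, T, T]
r2 m[X11→φ4] = [T, T, T, T]
r3 m[φ0→X15] = [F, F, T, T]
r3 m[φ0→X5] = [T, F, T, F]
r3 m[φ1→X15] = [T, T, F, T]
r3 m[φ1→X6] = [T, T, T, T]
r3 m[φ2→X15] = [F, T, F, T]
r3 m[φ2→X3] = [T, T, T, T]
r3 m[φ3→X5] = [T, T, T, T]
r3 m[φ3→X2] = [F, T, T, T]
r3 m[φ4→X5] = [F, T, T, T]
r3 m[φ4→X11] = [T, T, T, F]
r3 m[φ5→X15] = [T, T, T, T]
r3 m[φ5→X1] = [T, T, T, T]
r3 m[φ6→X3] = [T, F, T, F]
r3 m[X15→φ0] = [T, T, F, T]
r3 m[X15→φ1] = [T, T, T, T]
r3 m[X15→φ2] = [T, T, F, T]
r3 m[X15→φ5] = [T, T, F, T]
r3 m[X5→φ0] = [F, T, T, T]
r3 m[X5→φ3] = [F, T, T, F]
r3 m[X5→φ4] = [T, T, T, F]
r3 m[X1→φ5] = [T, T, T, T]
r3 m[X6→φ1] = [T, T, T, T]
r3 m[X2→φ3] = [T, T, T, T]
r3 m[X3→φ2] = [T, F, T, F]
r3 m[X3→φ6] = [T, T, T, T]
r3 m[X11→φ4] = [T, T, T, T]
r4 m[φ0→X15] = [F, F, T, T]
r4 m[φ0→X5] = [T, F, T, F]
r4 m[φ1→X15] = [T, T, F, T]
r4 m[φ1→X6] = [T, T, T, T]
r4 m[φ2→X15] = [F, T, F, T]
r4 m[φ2→X3] = [T, T, T, T]
r4 m[φ3→X5] = [T, T, T, T]
r4 m[φ3→X2] = [F, T, T, T]
r4 m[φ4→X5] = [F, T, T, T]
r4 m[φ4→X11] = [T, T, T, F]
r4 m[φ5→X15] = [T, T, T, T]
r4 m[φ5→X1] = [T, T, T, T]
r4 m[φ6→X3] = [T, F, T, F]
r4 m[X15→φ0] = [F, T, F, T]
r4 m[X15→φ1] = [F, F, F, T]
r4 m[X15→φ2] = [F, F, F, T]
r4 m[X15→φ5] = [F, F, F, T]
r4 m[X5→φ0] = [F, T, T, T]
r4 m[X5→φ3] = [F, F, T, F]
r4 m[X5→φ4] = [T, F, T, F]
r4 m[X1→φ5] = [T, T, T, T]
r4 m[X6→φ1] = [T, T, T, T]
r4 m[X2→φ3] = [T, T, T, T]
r4 m[X3→φ2] = [T, F, T, F]
r4 m[X3→φ6] = [T, T, T, T]
r4 m[X11→φ4] = [T, T, T, T]
r5 m[φ0→X15] = [F, F, T, T]
r5 m[φ0→X5] = [T, F, T, F]
r5 m[φ1→X15] = [T, T, F, T]
r5 m[φ1→X6] = [F, T, T, T]
r5 m[φ2→X15] = [F, T, F, T]
r5 m[φ2→X3] = [T, T, T, T]
r5 m[φ3→X5] = [T, T, T, T]
r5 m[φ3→X2] = [F, T, T, T]
r5 m[φ4→X5] = [F, T, T, T]
r5 m[φ4→X11] = [T, F, T, F]
r5 m[φ5→X15] = [T, T, T, T]
r5 m[φ5→X1] = [F, T, F, F]
r5 m[φ6→X3] = [T, F, T, F]
r5 m[X15→φ0] = [F, T, F, T]
r5 m[X15→φ1] = [F, F, F, T]
r5 m[X15→φ2] = [F, F, F, T]
r5 m[X15→φ5] = [F, F, F, T]
r5 m[X5→φ0] = [F, T, T, T]
r5 m[X5→φ3] = [F, F, T, F]
r5 m[X5→φ4] = [T, F, T, F]
r5 m[X1→φ5] = [T, T, T, T]
r5 m[X6→φ1] = [T, T, T, T]
r5 m[X2→φ3] = [T, T, T, T]
r5 m[X3→φ2] = [T, F, T, F]
r5 m[X3→φ6] = [T, T, T, T]
r5 m[X11→φ4] = [T, T, T, T]
r6 m[φ0→X15] = [F, F, T, T]
r6 m[φ0→X5] = [T, F, T, F]
r6 m[φ1→X15] = [T, T, F, T]
r6 m[φ1→X6] = [F, T, T, T]
r6 m[φ2→X15] = [F, T, F, T]
r6 m[φ2→X3] = [T, T, T, T]
r6 m[φ3→X5] = [T, T, T, T]
r6 m[φ3→X2] = [F, T, T, T]
r6 m[φ4→X5] = [F, T, T, T]
r6 m[φ4→X11] = [T, F, T, F]
r6 m[φ5→X15] = [T, T, T, T]
r6 m[φ5→X1] = [F, T, F, F]
r6 m[φ6→X3] = [T, F, T, F]
r6 m[X15→φ0] = [F, T, F, T]
r6 m[X15→φ1] = [F, F, F, T]
r6 m[X15→φ2] = [F, F, F, T]
r6 m[X15→φ5] = [F, F, F, T]
r6 m[X5→φ0] = [F, T, T, T]
r6 m[X5→φ3] = [F, F, T, F]
r6 m[X5→φ4] = [T, F, T, F]
r6 m[X1→φ5] = [T, T, T, T]
r6 m[X6→φ1] = [T, T, T, T]
r6 m[X2→φ3] = [T, T, T, T]
r6 m[X3→φ2] = [T, F, T, F]
r6 m[X3→φ6] = [T, T, T, T]
r6 m[X11→φ4] = [T, T, T, T]
fixed point reached at round 6
b[X11] = ⊗ incoming = [T, F, T, F]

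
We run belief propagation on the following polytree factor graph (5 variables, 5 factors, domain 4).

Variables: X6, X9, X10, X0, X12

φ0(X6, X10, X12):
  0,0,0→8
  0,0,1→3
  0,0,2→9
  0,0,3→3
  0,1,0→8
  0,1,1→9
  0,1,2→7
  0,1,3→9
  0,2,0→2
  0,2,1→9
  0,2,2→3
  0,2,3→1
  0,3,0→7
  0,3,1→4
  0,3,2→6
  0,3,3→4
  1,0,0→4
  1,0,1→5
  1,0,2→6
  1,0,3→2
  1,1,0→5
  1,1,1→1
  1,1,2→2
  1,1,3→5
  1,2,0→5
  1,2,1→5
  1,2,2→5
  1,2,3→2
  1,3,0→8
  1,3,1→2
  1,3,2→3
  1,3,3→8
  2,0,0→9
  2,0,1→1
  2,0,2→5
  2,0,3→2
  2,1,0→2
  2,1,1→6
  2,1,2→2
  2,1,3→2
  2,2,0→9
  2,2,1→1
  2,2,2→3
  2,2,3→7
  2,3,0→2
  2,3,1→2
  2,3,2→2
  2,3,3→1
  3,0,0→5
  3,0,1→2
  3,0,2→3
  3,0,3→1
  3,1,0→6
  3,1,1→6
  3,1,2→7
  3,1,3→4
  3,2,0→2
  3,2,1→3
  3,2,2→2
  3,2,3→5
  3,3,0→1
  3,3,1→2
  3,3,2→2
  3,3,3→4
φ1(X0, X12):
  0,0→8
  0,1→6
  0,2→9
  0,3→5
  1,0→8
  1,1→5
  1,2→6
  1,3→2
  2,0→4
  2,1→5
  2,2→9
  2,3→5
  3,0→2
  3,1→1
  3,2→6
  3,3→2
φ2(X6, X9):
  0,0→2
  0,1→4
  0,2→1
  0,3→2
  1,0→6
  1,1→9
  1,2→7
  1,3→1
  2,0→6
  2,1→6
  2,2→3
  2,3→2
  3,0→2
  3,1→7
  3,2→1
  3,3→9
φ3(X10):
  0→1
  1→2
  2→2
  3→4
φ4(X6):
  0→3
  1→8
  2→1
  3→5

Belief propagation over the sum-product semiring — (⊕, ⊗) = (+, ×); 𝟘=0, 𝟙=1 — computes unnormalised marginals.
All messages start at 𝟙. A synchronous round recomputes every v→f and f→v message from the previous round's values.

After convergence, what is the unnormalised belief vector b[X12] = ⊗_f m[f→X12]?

b[X12] = [326788, 155312, 313950, 190652]

init: all messages = 𝟙 over 4 values
r1 m[φ0→X6] = [92, 68, 56, 55]
r1 m[φ0→X10] = [68, 81, 64, 58]
r1 m[φ0→X12] = [83, 61, 67, 60]
r1 m[φ1→X0] = [28, 21, 23, 11]
r1 m[φ1→X12] = [22, 17, 30, 14]
r1 m[φ2→X6] = [9, 23, 17, 19]
r1 m[φ2→X9] = [16, 26, 12, 14]
r1 m[φ3→X10] = [1, 2, 2, 4]
r1 m[φ4→X6] = [3, 8, 1, 5]
r1 m[X6→φ0] = [1, 1, 1, 1]
r1 m[X6→φ2] = [1, 1, 1, 1]
r1 m[X6→φ4] = [1, 1, 1, 1]
r1 m[X9→φ2] = [1, 1, 1, 1]
r1 m[X10→φ0] = [1, 1, 1, 1]
r1 m[X10→φ3] = [1, 1, 1, 1]
r1 m[X0→φ1] = [1, 1, 1, 1]
r1 m[X12→φ0] = [1, 1, 1, 1]
r1 m[X12→φ1] = [1, 1, 1, 1]
r2 m[φ0→X6] = [92, 68, 56, 55]
r2 m[φ0→X10] = [68, 81, 64, 58]
r2 m[φ0→X12] = [83, 61, 67, 60]
r2 m[φ1→X0] = [28, 21, 23, 11]
r2 m[φ1→X12] = [22, 17, 30, 14]
r2 m[φ2→X6] = [9, 23, 17, 19]
r2 m[φ2→X9] = [16, 26, 12, 14]
r2 m[φ3→X10] = [1, 2, 2, 4]
r2 m[φ4→X6] = [3, 8, 1, 5]
r2 m[X6→φ0] = [27, 184, 17, 95]
r2 m[X6→φ2] = [276, 544, 56, 275]
r2 m[X6→φ4] = [828, 1564, 952, 1045]
r2 m[X9→φ2] = [1, 1, 1, 1]
r2 m[X10→φ0] = [1, 2, 2, 4]
r2 m[X10→φ3] = [68, 81, 64, 58]
r2 m[X0→φ1] = [1, 1, 1, 1]
r2 m[X12→φ0] = [22, 17, 30, 14]
r2 m[X12→φ1] = [83, 61, 67, 60]
r3 m[φ0→X6] = [4303, 3289, 2275, 2386]
r3 m[φ0→X10] = [114898, 116721, 104985, 107098]
r3 m[φ0→X12] = [14854, 9136, 10465, 13618]
r3 m[φ1→X0] = [1933, 1491, 1540, 749]
r3 m[φ1→X12] = [22, 17, 30, 14]
r3 m[φ2→X6] = [9, 23, 17, 19]
r3 m[φ2→X9] = [4702, 8261, 4527, 3683]
r3 m[φ3→X10] = [1, 2, 2, 4]
r3 m[φ4→X6] = [3, 8, 1, 5]
r3 m[X6→φ0] = [27, 184, 17, 95]
r3 m[X6→φ2] = [276, 544, 56, 275]
r3 m[X6→φ4] = [828, 1564, 952, 1045]
r3 m[X9→φ2] = [1, 1, 1, 1]
r3 m[X10→φ0] = [1, 2, 2, 4]
r3 m[X10→φ3] = [68, 81, 64, 58]
r3 m[X0→φ1] = [1, 1, 1, 1]
r3 m[X12→φ0] = [22, 17, 30, 14]
r3 m[X12→φ1] = [83, 61, 67, 60]
r4 m[φ0→X6] = [4303, 3289, 2275, 2386]
r4 m[φ0→X10] = [114898, 116721, 104985, 107098]
r4 m[φ0→X12] = [14854, 9136, 10465, 13618]
r4 m[φ1→X0] = [1933, 1491, 1540, 749]
r4 m[φ1→X12] = [22, 17, 30, 14]
r4 m[φ2→X6] = [9, 23, 17, 19]
r4 m[φ2→X9] = [4702, 8261, 4527, 3683]
r4 m[φ3→X10] = [1, 2, 2, 4]
r4 m[φ4→X6] = [3, 8, 1, 5]
r4 m[X6→φ0] = [27, 184, 17, 95]
r4 m[X6→φ2] = [12909, 26312, 2275, 11930]
r4 m[X6→φ4] = [38727, 75647, 38675, 45334]
r4 m[X9→φ2] = [1, 1, 1, 1]
r4 m[X10→φ0] = [1, 2, 2, 4]
r4 m[X10→φ3] = [114898, 116721, 104985, 107098]
r4 m[X0→φ1] = [1, 1, 1, 1]
r4 m[X12→φ0] = [22, 17, 30, 14]
r4 m[X12→φ1] = [14854, 9136, 10465, 13618]
r5 m[φ0→X6] = [4303, 3289, 2275, 2386]
r5 m[φ0→X10] = [114898, 116721, 104985, 107098]
r5 m[φ0→X12] = [14854, 9136, 10465, 13618]
r5 m[φ1→X0] = [335923, 254538, 267371, 128870]
r5 m[φ1→X12] = [22, 17, 30, 14]
r5 m[φ2→X6] = [9, 23, 17, 19]
r5 m[φ2→X9] = [221200, 385604, 215848, 164050]
r5 m[φ3→X10] = [1, 2, 2, 4]
r5 m[φ4→X6] = [3, 8, 1, 5]
r5 m[X6→φ0] = [27, 184, 17, 95]
r5 m[X6→φ2] = [12909, 26312, 2275, 11930]
r5 m[X6→φ4] = [38727, 75647, 38675, 45334]
r5 m[X9→φ2] = [1, 1, 1, 1]
r5 m[X10→φ0] = [1, 2, 2, 4]
r5 m[X10→φ3] = [114898, 116721, 104985, 107098]
r5 m[X0→φ1] = [1, 1, 1, 1]
r5 m[X12→φ0] = [22, 17, 30, 14]
r5 m[X12→φ1] = [14854, 9136, 10465, 13618]
r6 m[φ0→X6] = [4303, 3289, 2275, 2386]
r6 m[φ0→X10] = [114898, 116721, 104985, 107098]
r6 m[φ0→X12] = [14854, 9136, 10465, 13618]
r6 m[φ1→X0] = [335923, 254538, 267371, 128870]
r6 m[φ1→X12] = [22, 17, 30, 14]
r6 m[φ2→X6] = [9, 23, 17, 19]
r6 m[φ2→X9] = [221200, 385604, 215848, 164050]
r6 m[φ3→X10] = [1, 2, 2, 4]
r6 m[φ4→X6] = [3, 8, 1, 5]
r6 m[X6→φ0] = [27, 184, 17, 95]
r6 m[X6→φ2] = [12909, 26312, 2275, 11930]
r6 m[X6→φ4] = [38727, 75647, 38675, 45334]
r6 m[X9→φ2] = [1, 1, 1, 1]
r6 m[X10→φ0] = [1, 2, 2, 4]
r6 m[X10→φ3] = [114898, 116721, 104985, 107098]
r6 m[X0→φ1] = [1, 1, 1, 1]
r6 m[X12→φ0] = [22, 17, 30, 14]
r6 m[X12→φ1] = [14854, 9136, 10465, 13618]
fixed point reached at round 6
b[X12] = ⊗ incoming = [326788, 155312, 313950, 190652]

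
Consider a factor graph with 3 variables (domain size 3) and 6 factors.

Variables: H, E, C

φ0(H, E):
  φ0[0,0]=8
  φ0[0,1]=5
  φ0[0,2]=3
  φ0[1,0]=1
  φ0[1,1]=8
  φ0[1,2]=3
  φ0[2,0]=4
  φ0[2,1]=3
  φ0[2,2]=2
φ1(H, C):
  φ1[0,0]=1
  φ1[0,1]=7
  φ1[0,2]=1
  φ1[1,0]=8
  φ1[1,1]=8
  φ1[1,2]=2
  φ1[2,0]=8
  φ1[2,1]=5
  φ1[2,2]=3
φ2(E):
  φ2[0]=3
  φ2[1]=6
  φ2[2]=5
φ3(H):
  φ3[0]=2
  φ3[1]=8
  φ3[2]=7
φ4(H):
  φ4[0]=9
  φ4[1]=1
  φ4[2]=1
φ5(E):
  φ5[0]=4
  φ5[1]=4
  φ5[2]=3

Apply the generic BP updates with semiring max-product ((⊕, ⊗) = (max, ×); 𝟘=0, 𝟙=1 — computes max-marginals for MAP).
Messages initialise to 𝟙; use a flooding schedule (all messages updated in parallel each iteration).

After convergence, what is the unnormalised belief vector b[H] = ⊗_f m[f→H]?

init: all messages = 𝟙 over 3 values
r1 m[φ0→H] = [8, 8, 4]
r1 m[φ0→E] = [8, 8, 3]
r1 m[φ1→H] = [7, 8, 8]
r1 m[φ1→C] = [8, 8, 3]
r1 m[φ2→E] = [3, 6, 5]
r1 m[φ3→H] = [2, 8, 7]
r1 m[φ4→H] = [9, 1, 1]
r1 m[φ5→E] = [4, 4, 3]
r1 m[H→φ0] = [1, 1, 1]
r1 m[H→φ1] = [1, 1, 1]
r1 m[H→φ3] = [1, 1, 1]
r1 m[H→φ4] = [1, 1, 1]
r1 m[E→φ0] = [1, 1, 1]
r1 m[E→φ2] = [1, 1, 1]
r1 m[E→φ5] = [1, 1, 1]
r1 m[C→φ1] = [1, 1, 1]
r2 m[φ0→H] = [8, 8, 4]
r2 m[φ0→E] = [8, 8, 3]
r2 m[φ1→H] = [7, 8, 8]
r2 m[φ1→C] = [8, 8, 3]
r2 m[φ2→E] = [3, 6, 5]
r2 m[φ3→H] = [2, 8, 7]
r2 m[φ4→H] = [9, 1, 1]
r2 m[φ5→E] = [4, 4, 3]
r2 m[H→φ0] = [126, 64, 56]
r2 m[H→φ1] = [144, 64, 28]
r2 m[H→φ3] = [504, 64, 32]
r2 m[H→φ4] = [112, 512, 224]
r2 m[E→φ0] = [12, 24, 15]
r2 m[E→φ2] = [32, 32, 9]
r2 m[E→φ5] = [24, 48, 15]
r2 m[C→φ1] = [1, 1, 1]
r3 m[φ0→H] = [120, 192, 72]
r3 m[φ0→E] = [1008, 630, 378]
r3 m[φ1→H] = [7, 8, 8]
r3 m[φ1→C] = [512, 1008, 144]
r3 m[φ2→E] = [3, 6, 5]
r3 m[φ3→H] = [2, 8, 7]
r3 m[φ4→H] = [9, 1, 1]
r3 m[φ5→E] = [4, 4, 3]
r3 m[H→φ0] = [126, 64, 56]
r3 m[H→φ1] = [144, 64, 28]
r3 m[H→φ3] = [504, 64, 32]
r3 m[H→φ4] = [112, 512, 224]
r3 m[E→φ0] = [12, 24, 15]
r3 m[E→φ2] = [32, 32, 9]
r3 m[E→φ5] = [24, 48, 15]
r3 m[C→φ1] = [1, 1, 1]
r4 m[φ0→H] = [120, 192, 72]
r4 m[φ0→E] = [1008, 630, 378]
r4 m[φ1→H] = [7, 8, 8]
r4 m[φ1→C] = [512, 1008, 144]
r4 m[φ2→E] = [3, 6, 5]
r4 m[φ3→H] = [2, 8, 7]
r4 m[φ4→H] = [9, 1, 1]
r4 m[φ5→E] = [4, 4, 3]
r4 m[H→φ0] = [126, 64, 56]
r4 m[H→φ1] = [2160, 1536, 504]
r4 m[H→φ3] = [7560, 1536, 576]
r4 m[H→φ4] = [1680, 12288, 4032]
r4 m[E→φ0] = [12, 24, 15]
r4 m[E→φ2] = [4032, 2520, 1134]
r4 m[E→φ5] = [3024, 3780, 1890]
r4 m[C→φ1] = [1, 1, 1]
r5 m[φ0→H] = [120, 192, 72]
r5 m[φ0→E] = [1008, 630, 378]
r5 m[φ1→H] = [7, 8, 8]
r5 m[φ1→C] = [12288, 15120, 3072]
r5 m[φ2→E] = [3, 6, 5]
r5 m[φ3→H] = [2, 8, 7]
r5 m[φ4→H] = [9, 1, 1]
r5 m[φ5→E] = [4, 4, 3]
r5 m[H→φ0] = [126, 64, 56]
r5 m[H→φ1] = [2160, 1536, 504]
r5 m[H→φ3] = [7560, 1536, 576]
r5 m[H→φ4] = [1680, 12288, 4032]
r5 m[E→φ0] = [12, 24, 15]
r5 m[E→φ2] = [4032, 2520, 1134]
r5 m[E→φ5] = [3024, 3780, 1890]
r5 m[C→φ1] = [1, 1, 1]
r6 m[φ0→H] = [120, 192, 72]
r6 m[φ0→E] = [1008, 630, 378]
r6 m[φ1→H] = [7, 8, 8]
r6 m[φ1→C] = [12288, 15120, 3072]
r6 m[φ2→E] = [3, 6, 5]
r6 m[φ3→H] = [2, 8, 7]
r6 m[φ4→H] = [9, 1, 1]
r6 m[φ5→E] = [4, 4, 3]
r6 m[H→φ0] = [126, 64, 56]
r6 m[H→φ1] = [2160, 1536, 504]
r6 m[H→φ3] = [7560, 1536, 576]
r6 m[H→φ4] = [1680, 12288, 4032]
r6 m[E→φ0] = [12, 24, 15]
r6 m[E→φ2] = [4032, 2520, 1134]
r6 m[E→φ5] = [3024, 3780, 1890]
r6 m[C→φ1] = [1, 1, 1]
fixed point reached at round 6
b[H] = ⊗ incoming = [15120, 12288, 4032]

b[H] = [15120, 12288, 4032]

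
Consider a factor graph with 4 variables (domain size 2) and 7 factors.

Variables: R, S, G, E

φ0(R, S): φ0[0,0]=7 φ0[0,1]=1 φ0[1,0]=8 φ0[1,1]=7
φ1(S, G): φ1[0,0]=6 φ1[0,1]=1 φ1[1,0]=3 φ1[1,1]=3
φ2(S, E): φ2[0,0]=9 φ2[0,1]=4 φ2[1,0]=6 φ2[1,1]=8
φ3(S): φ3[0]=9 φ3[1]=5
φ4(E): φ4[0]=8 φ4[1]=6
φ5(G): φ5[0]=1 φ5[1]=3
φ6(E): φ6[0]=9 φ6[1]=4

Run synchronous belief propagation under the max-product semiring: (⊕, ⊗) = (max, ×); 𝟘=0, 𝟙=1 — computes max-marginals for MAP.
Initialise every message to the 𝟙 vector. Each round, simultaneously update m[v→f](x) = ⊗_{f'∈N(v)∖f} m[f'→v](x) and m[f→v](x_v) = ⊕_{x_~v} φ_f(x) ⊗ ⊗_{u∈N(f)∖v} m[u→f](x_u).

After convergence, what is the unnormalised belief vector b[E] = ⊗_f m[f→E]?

b[E] = [279936, 60480]

init: all messages = 𝟙 over 2 values
r1 m[φ0→R] = [7, 8]
r1 m[φ0→S] = [8, 7]
r1 m[φ1→S] = [6, 3]
r1 m[φ1→G] = [6, 3]
r1 m[φ2→S] = [9, 8]
r1 m[φ2→E] = [9, 8]
r1 m[φ3→S] = [9, 5]
r1 m[φ4→E] = [8, 6]
r1 m[φ5→G] = [1, 3]
r1 m[φ6→E] = [9, 4]
r1 m[R→φ0] = [1, 1]
r1 m[S→φ0] = [1, 1]
r1 m[S→φ1] = [1, 1]
r1 m[S→φ2] = [1, 1]
r1 m[S→φ3] = [1, 1]
r1 m[G→φ1] = [1, 1]
r1 m[G→φ5] = [1, 1]
r1 m[E→φ2] = [1, 1]
r1 m[E→φ4] = [1, 1]
r1 m[E→φ6] = [1, 1]
r2 m[φ0→R] = [7, 8]
r2 m[φ0→S] = [8, 7]
r2 m[φ1→S] = [6, 3]
r2 m[φ1→G] = [6, 3]
r2 m[φ2→S] = [9, 8]
r2 m[φ2→E] = [9, 8]
r2 m[φ3→S] = [9, 5]
r2 m[φ4→E] = [8, 6]
r2 m[φ5→G] = [1, 3]
r2 m[φ6→E] = [9, 4]
r2 m[R→φ0] = [1, 1]
r2 m[S→φ0] = [486, 120]
r2 m[S→φ1] = [648, 280]
r2 m[S→φ2] = [432, 105]
r2 m[S→φ3] = [432, 168]
r2 m[G→φ1] = [1, 3]
r2 m[G→φ5] = [6, 3]
r2 m[E→φ2] = [72, 24]
r2 m[E→φ4] = [81, 32]
r2 m[E→φ6] = [72, 48]
r3 m[φ0→R] = [3402, 3888]
r3 m[φ0→S] = [8, 7]
r3 m[φ1→S] = [6, 9]
r3 m[φ1→G] = [3888, 840]
r3 m[φ2→S] = [648, 432]
r3 m[φ2→E] = [3888, 1728]
r3 m[φ3→S] = [9, 5]
r3 m[φ4→E] = [8, 6]
r3 m[φ5→G] = [1, 3]
r3 m[φ6→E] = [9, 4]
r3 m[R→φ0] = [1, 1]
r3 m[S→φ0] = [486, 120]
r3 m[S→φ1] = [648, 280]
r3 m[S→φ2] = [432, 105]
r3 m[S→φ3] = [432, 168]
r3 m[G→φ1] = [1, 3]
r3 m[G→φ5] = [6, 3]
r3 m[E→φ2] = [72, 24]
r3 m[E→φ4] = [81, 32]
r3 m[E→φ6] = [72, 48]
r4 m[φ0→R] = [3402, 3888]
r4 m[φ0→S] = [8, 7]
r4 m[φ1→S] = [6, 9]
r4 m[φ1→G] = [3888, 840]
r4 m[φ2→S] = [648, 432]
r4 m[φ2→E] = [3888, 1728]
r4 m[φ3→S] = [9, 5]
r4 m[φ4→E] = [8, 6]
r4 m[φ5→G] = [1, 3]
r4 m[φ6→E] = [9, 4]
r4 m[R→φ0] = [1, 1]
r4 m[S→φ0] = [34992, 19440]
r4 m[S→φ1] = [46656, 15120]
r4 m[S→φ2] = [432, 315]
r4 m[S→φ3] = [31104, 27216]
r4 m[G→φ1] = [1, 3]
r4 m[G→φ5] = [3888, 840]
r4 m[E→φ2] = [72, 24]
r4 m[E→φ4] = [34992, 6912]
r4 m[E→φ6] = [31104, 10368]
r5 m[φ0→R] = [244944, 279936]
r5 m[φ0→S] = [8, 7]
r5 m[φ1→S] = [6, 9]
r5 m[φ1→G] = [279936, 46656]
r5 m[φ2→S] = [648, 432]
r5 m[φ2→E] = [3888, 2520]
r5 m[φ3→S] = [9, 5]
r5 m[φ4→E] = [8, 6]
r5 m[φ5→G] = [1, 3]
r5 m[φ6→E] = [9, 4]
r5 m[R→φ0] = [1, 1]
r5 m[S→φ0] = [34992, 19440]
r5 m[S→φ1] = [46656, 15120]
r5 m[S→φ2] = [432, 315]
r5 m[S→φ3] = [31104, 27216]
r5 m[G→φ1] = [1, 3]
r5 m[G→φ5] = [3888, 840]
r5 m[E→φ2] = [72, 24]
r5 m[E→φ4] = [34992, 6912]
r5 m[E→φ6] = [31104, 10368]
r6 m[φ0→R] = [244944, 279936]
r6 m[φ0→S] = [8, 7]
r6 m[φ1→S] = [6, 9]
r6 m[φ1→G] = [279936, 46656]
r6 m[φ2→S] = [648, 432]
r6 m[φ2→E] = [3888, 2520]
r6 m[φ3→S] = [9, 5]
r6 m[φ4→E] = [8, 6]
r6 m[φ5→G] = [1, 3]
r6 m[φ6→E] = [9, 4]
r6 m[R→φ0] = [1, 1]
r6 m[S→φ0] = [34992, 19440]
r6 m[S→φ1] = [46656, 15120]
r6 m[S→φ2] = [432, 315]
r6 m[S→φ3] = [31104, 27216]
r6 m[G→φ1] = [1, 3]
r6 m[G→φ5] = [279936, 46656]
r6 m[E→φ2] = [72, 24]
r6 m[E→φ4] = [34992, 10080]
r6 m[E→φ6] = [31104, 15120]
r7 m[φ0→R] = [244944, 279936]
r7 m[φ0→S] = [8, 7]
r7 m[φ1→S] = [6, 9]
r7 m[φ1→G] = [279936, 46656]
r7 m[φ2→S] = [648, 432]
r7 m[φ2→E] = [3888, 2520]
r7 m[φ3→S] = [9, 5]
r7 m[φ4→E] = [8, 6]
r7 m[φ5→G] = [1, 3]
r7 m[φ6→E] = [9, 4]
r7 m[R→φ0] = [1, 1]
r7 m[S→φ0] = [34992, 19440]
r7 m[S→φ1] = [46656, 15120]
r7 m[S→φ2] = [432, 315]
r7 m[S→φ3] = [31104, 27216]
r7 m[G→φ1] = [1, 3]
r7 m[G→φ5] = [279936, 46656]
r7 m[E→φ2] = [72, 24]
r7 m[E→φ4] = [34992, 10080]
r7 m[E→φ6] = [31104, 15120]
fixed point reached at round 7
b[E] = ⊗ incoming = [279936, 60480]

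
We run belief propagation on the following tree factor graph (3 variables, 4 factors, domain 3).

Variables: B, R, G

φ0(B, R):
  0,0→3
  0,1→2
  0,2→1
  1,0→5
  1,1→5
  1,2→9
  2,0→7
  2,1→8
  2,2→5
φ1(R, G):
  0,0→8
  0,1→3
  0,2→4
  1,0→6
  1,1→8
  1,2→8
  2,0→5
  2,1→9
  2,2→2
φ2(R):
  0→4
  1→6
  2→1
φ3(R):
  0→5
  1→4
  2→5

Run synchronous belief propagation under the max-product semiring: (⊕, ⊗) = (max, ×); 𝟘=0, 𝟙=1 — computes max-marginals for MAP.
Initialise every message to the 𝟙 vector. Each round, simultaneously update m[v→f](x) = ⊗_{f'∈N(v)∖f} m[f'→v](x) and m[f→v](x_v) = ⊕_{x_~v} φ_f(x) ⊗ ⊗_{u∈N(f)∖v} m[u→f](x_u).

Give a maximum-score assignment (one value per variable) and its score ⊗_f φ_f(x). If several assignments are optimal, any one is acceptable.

init: all messages = 𝟙 over 3 values
r1 m[φ0→B] = [3, 9, 8]
r1 m[φ0→R] = [7, 8, 9]
r1 m[φ1→R] = [8, 8, 9]
r1 m[φ1→G] = [8, 9, 8]
r1 m[φ2→R] = [4, 6, 1]
r1 m[φ3→R] = [5, 4, 5]
r1 m[B→φ0] = [1, 1, 1]
r1 m[R→φ0] = [1, 1, 1]
r1 m[R→φ1] = [1, 1, 1]
r1 m[R→φ2] = [1, 1, 1]
r1 m[R→φ3] = [1, 1, 1]
r1 m[G→φ1] = [1, 1, 1]
r2 m[φ0→B] = [3, 9, 8]
r2 m[φ0→R] = [7, 8, 9]
r2 m[φ1→R] = [8, 8, 9]
r2 m[φ1→G] = [8, 9, 8]
r2 m[φ2→R] = [4, 6, 1]
r2 m[φ3→R] = [5, 4, 5]
r2 m[B→φ0] = [1, 1, 1]
r2 m[R→φ0] = [160, 192, 45]
r2 m[R→φ1] = [140, 192, 45]
r2 m[R→φ2] = [280, 256, 405]
r2 m[R→φ3] = [224, 384, 81]
r2 m[G→φ1] = [1, 1, 1]
r3 m[φ0→B] = [480, 960, 1536]
r3 m[φ0→R] = [7, 8, 9]
r3 m[φ1→R] = [8, 8, 9]
r3 m[φ1→G] = [1152, 1536, 1536]
r3 m[φ2→R] = [4, 6, 1]
r3 m[φ3→R] = [5, 4, 5]
r3 m[B→φ0] = [1, 1, 1]
r3 m[R→φ0] = [160, 192, 45]
r3 m[R→φ1] = [140, 192, 45]
r3 m[R→φ2] = [280, 256, 405]
r3 m[R→φ3] = [224, 384, 81]
r3 m[G→φ1] = [1, 1, 1]
r4 m[φ0→B] = [480, 960, 1536]
r4 m[φ0→R] = [7, 8, 9]
r4 m[φ1→R] = [8, 8, 9]
r4 m[φ1→G] = [1152, 1536, 1536]
r4 m[φ2→R] = [4, 6, 1]
r4 m[φ3→R] = [5, 4, 5]
r4 m[B→φ0] = [1, 1, 1]
r4 m[R→φ0] = [160, 192, 45]
r4 m[R→φ1] = [140, 192, 45]
r4 m[R→φ2] = [280, 256, 405]
r4 m[R→φ3] = [224, 384, 81]
r4 m[G→φ1] = [1, 1, 1]
fixed point reached at round 4
traceback from B: (B=2, R=1, G=1), score=1536

assignment: (B=2, R=1, G=1); score = 1536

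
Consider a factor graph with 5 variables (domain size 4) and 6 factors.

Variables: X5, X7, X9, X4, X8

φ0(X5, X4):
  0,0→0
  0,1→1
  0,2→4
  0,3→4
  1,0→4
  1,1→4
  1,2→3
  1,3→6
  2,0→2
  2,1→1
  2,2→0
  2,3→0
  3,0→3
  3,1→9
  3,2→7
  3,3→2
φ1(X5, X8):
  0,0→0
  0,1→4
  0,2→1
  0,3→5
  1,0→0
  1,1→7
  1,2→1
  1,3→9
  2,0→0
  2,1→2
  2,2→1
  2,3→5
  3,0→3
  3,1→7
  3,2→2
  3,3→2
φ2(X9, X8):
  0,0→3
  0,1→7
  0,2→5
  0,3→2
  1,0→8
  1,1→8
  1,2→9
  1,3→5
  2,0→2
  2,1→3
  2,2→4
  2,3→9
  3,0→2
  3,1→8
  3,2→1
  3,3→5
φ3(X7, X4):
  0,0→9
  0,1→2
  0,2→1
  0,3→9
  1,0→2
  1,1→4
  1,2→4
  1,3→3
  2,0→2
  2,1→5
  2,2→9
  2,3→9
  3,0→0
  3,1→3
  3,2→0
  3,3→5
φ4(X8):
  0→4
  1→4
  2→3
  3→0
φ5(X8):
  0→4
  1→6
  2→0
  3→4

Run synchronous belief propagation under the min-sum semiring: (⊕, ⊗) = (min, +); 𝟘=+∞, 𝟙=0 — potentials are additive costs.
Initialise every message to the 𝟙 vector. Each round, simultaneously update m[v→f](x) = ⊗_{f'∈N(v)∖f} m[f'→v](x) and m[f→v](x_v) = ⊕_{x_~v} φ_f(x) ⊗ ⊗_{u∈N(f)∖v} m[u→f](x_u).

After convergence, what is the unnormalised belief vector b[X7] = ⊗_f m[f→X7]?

init: all messages = 𝟙 over 4 values
r1 m[φ0→X5] = [0, 3, 0, 2]
r1 m[φ0→X4] = [0, 1, 0, 0]
r1 m[φ1→X5] = [0, 0, 0, 2]
r1 m[φ1→X8] = [0, 2, 1, 2]
r1 m[φ2→X9] = [2, 5, 2, 1]
r1 m[φ2→X8] = [2, 3, 1, 2]
r1 m[φ3→X7] = [1, 2, 2, 0]
r1 m[φ3→X4] = [0, 2, 0, 3]
r1 m[φ4→X8] = [4, 4, 3, 0]
r1 m[φ5→X8] = [4, 6, 0, 4]
r1 m[X5→φ0] = [0, 0, 0, 0]
r1 m[X5→φ1] = [0, 0, 0, 0]
r1 m[X7→φ3] = [0, 0, 0, 0]
r1 m[X9→φ2] = [0, 0, 0, 0]
r1 m[X4→φ0] = [0, 0, 0, 0]
r1 m[X4→φ3] = [0, 0, 0, 0]
r1 m[X8→φ1] = [0, 0, 0, 0]
r1 m[X8→φ2] = [0, 0, 0, 0]
r1 m[X8→φ4] = [0, 0, 0, 0]
r1 m[X8→φ5] = [0, 0, 0, 0]
r2 m[φ0→X5] = [0, 3, 0, 2]
r2 m[φ0→X4] = [0, 1, 0, 0]
r2 m[φ1→X5] = [0, 0, 0, 2]
r2 m[φ1→X8] = [0, 2, 1, 2]
r2 m[φ2→X9] = [2, 5, 2, 1]
r2 m[φ2→X8] = [2, 3, 1, 2]
r2 m[φ3→X7] = [1, 2, 2, 0]
r2 m[φ3→X4] = [0, 2, 0, 3]
r2 m[φ4→X8] = [4, 4, 3, 0]
r2 m[φ5→X8] = [4, 6, 0, 4]
r2 m[X5→φ0] = [0, 0, 0, 2]
r2 m[X5→φ1] = [0, 3, 0, 2]
r2 m[X7→φ3] = [0, 0, 0, 0]
r2 m[X9→φ2] = [0, 0, 0, 0]
r2 m[X4→φ0] = [0, 2, 0, 3]
r2 m[X4→φ3] = [0, 1, 0, 0]
r2 m[X8→φ1] = [10, 13, 4, 6]
r2 m[X8→φ2] = [8, 12, 4, 6]
r2 m[X8→φ4] = [6, 11, 2, 8]
r2 m[X8→φ5] = [6, 9, 5, 4]
r3 m[φ0→X5] = [0, 3, 0, 3]
r3 m[φ0→X4] = [0, 1, 0, 0]
r3 m[φ1→X5] = [5, 5, 5, 6]
r3 m[φ1→X8] = [0, 2, 1, 4]
r3 m[φ2→X9] = [8, 11, 8, 5]
r3 m[φ2→X8] = [2, 3, 1, 2]
r3 m[φ3→X7] = [1, 2, 2, 0]
r3 m[φ3→X4] = [0, 2, 0, 3]
r3 m[φ4→X8] = [4, 4, 3, 0]
r3 m[φ5→X8] = [4, 6, 0, 4]
r3 m[X5→φ0] = [0, 0, 0, 2]
r3 m[X5→φ1] = [0, 3, 0, 2]
r3 m[X7→φ3] = [0, 0, 0, 0]
r3 m[X9→φ2] = [0, 0, 0, 0]
r3 m[X4→φ0] = [0, 2, 0, 3]
r3 m[X4→φ3] = [0, 1, 0, 0]
r3 m[X8→φ1] = [10, 13, 4, 6]
r3 m[X8→φ2] = [8, 12, 4, 6]
r3 m[X8→φ4] = [6, 11, 2, 8]
r3 m[X8→φ5] = [6, 9, 5, 4]
r4 m[φ0→X5] = [0, 3, 0, 3]
r4 m[φ0→X4] = [0, 1, 0, 0]
r4 m[φ1→X5] = [5, 5, 5, 6]
r4 m[φ1→X8] = [0, 2, 1, 4]
r4 m[φ2→X9] = [8, 11, 8, 5]
r4 m[φ2→X8] = [2, 3, 1, 2]
r4 m[φ3→X7] = [1, 2, 2, 0]
r4 m[φ3→X4] = [0, 2, 0, 3]
r4 m[φ4→X8] = [4, 4, 3, 0]
r4 m[φ5→X8] = [4, 6, 0, 4]
r4 m[X5→φ0] = [5, 5, 5, 6]
r4 m[X5→φ1] = [0, 3, 0, 3]
r4 m[X7→φ3] = [0, 0, 0, 0]
r4 m[X9→φ2] = [0, 0, 0, 0]
r4 m[X4→φ0] = [0, 2, 0, 3]
r4 m[X4→φ3] = [0, 1, 0, 0]
r4 m[X8→φ1] = [10, 13, 4, 6]
r4 m[X8→φ2] = [8, 12, 4, 8]
r4 m[X8→φ4] = [6, 11, 2, 10]
r4 m[X8→φ5] = [6, 9, 5, 6]
r5 m[φ0→X5] = [0, 3, 0, 3]
r5 m[φ0→X4] = [5, 6, 5, 5]
r5 m[φ1→X5] = [5, 5, 5, 6]
r5 m[φ1→X8] = [0, 2, 1, 5]
r5 m[φ2→X9] = [9, 13, 8, 5]
r5 m[φ2→X8] = [2, 3, 1, 2]
r5 m[φ3→X7] = [1, 2, 2, 0]
r5 m[φ3→X4] = [0, 2, 0, 3]
r5 m[φ4→X8] = [4, 4, 3, 0]
r5 m[φ5→X8] = [4, 6, 0, 4]
r5 m[X5→φ0] = [5, 5, 5, 6]
r5 m[X5→φ1] = [0, 3, 0, 3]
r5 m[X7→φ3] = [0, 0, 0, 0]
r5 m[X9→φ2] = [0, 0, 0, 0]
r5 m[X4→φ0] = [0, 2, 0, 3]
r5 m[X4→φ3] = [0, 1, 0, 0]
r5 m[X8→φ1] = [10, 13, 4, 6]
r5 m[X8→φ2] = [8, 12, 4, 8]
r5 m[X8→φ4] = [6, 11, 2, 10]
r5 m[X8→φ5] = [6, 9, 5, 6]
r6 m[φ0→X5] = [0, 3, 0, 3]
r6 m[φ0→X4] = [5, 6, 5, 5]
r6 m[φ1→X5] = [5, 5, 5, 6]
r6 m[φ1→X8] = [0, 2, 1, 5]
r6 m[φ2→X9] = [9, 13, 8, 5]
r6 m[φ2→X8] = [2, 3, 1, 2]
r6 m[φ3→X7] = [1, 2, 2, 0]
r6 m[φ3→X4] = [0, 2, 0, 3]
r6 m[φ4→X8] = [4, 4, 3, 0]
r6 m[φ5→X8] = [4, 6, 0, 4]
r6 m[X5→φ0] = [5, 5, 5, 6]
r6 m[X5→φ1] = [0, 3, 0, 3]
r6 m[X7→φ3] = [0, 0, 0, 0]
r6 m[X9→φ2] = [0, 0, 0, 0]
r6 m[X4→φ0] = [0, 2, 0, 3]
r6 m[X4→φ3] = [5, 6, 5, 5]
r6 m[X8→φ1] = [10, 13, 4, 6]
r6 m[X8→φ2] = [8, 12, 4, 9]
r6 m[X8→φ4] = [6, 11, 2, 11]
r6 m[X8→φ5] = [6, 9, 5, 7]
r7 m[φ0→X5] = [0, 3, 0, 3]
r7 m[φ0→X4] = [5, 6, 5, 5]
r7 m[φ1→X5] = [5, 5, 5, 6]
r7 m[φ1→X8] = [0, 2, 1, 5]
r7 m[φ2→X9] = [9, 13, 8, 5]
r7 m[φ2→X8] = [2, 3, 1, 2]
r7 m[φ3→X7] = [6, 7, 7, 5]
r7 m[φ3→X4] = [0, 2, 0, 3]
r7 m[φ4→X8] = [4, 4, 3, 0]
r7 m[φ5→X8] = [4, 6, 0, 4]
r7 m[X5→φ0] = [5, 5, 5, 6]
r7 m[X5→φ1] = [0, 3, 0, 3]
r7 m[X7→φ3] = [0, 0, 0, 0]
r7 m[X9→φ2] = [0, 0, 0, 0]
r7 m[X4→φ0] = [0, 2, 0, 3]
r7 m[X4→φ3] = [5, 6, 5, 5]
r7 m[X8→φ1] = [10, 13, 4, 6]
r7 m[X8→φ2] = [8, 12, 4, 9]
r7 m[X8→φ4] = [6, 11, 2, 11]
r7 m[X8→φ5] = [6, 9, 5, 7]
r8 m[φ0→X5] = [0, 3, 0, 3]
r8 m[φ0→X4] = [5, 6, 5, 5]
r8 m[φ1→X5] = [5, 5, 5, 6]
r8 m[φ1→X8] = [0, 2, 1, 5]
r8 m[φ2→X9] = [9, 13, 8, 5]
r8 m[φ2→X8] = [2, 3, 1, 2]
r8 m[φ3→X7] = [6, 7, 7, 5]
r8 m[φ3→X4] = [0, 2, 0, 3]
r8 m[φ4→X8] = [4, 4, 3, 0]
r8 m[φ5→X8] = [4, 6, 0, 4]
r8 m[X5→φ0] = [5, 5, 5, 6]
r8 m[X5→φ1] = [0, 3, 0, 3]
r8 m[X7→φ3] = [0, 0, 0, 0]
r8 m[X9→φ2] = [0, 0, 0, 0]
r8 m[X4→φ0] = [0, 2, 0, 3]
r8 m[X4→φ3] = [5, 6, 5, 5]
r8 m[X8→φ1] = [10, 13, 4, 6]
r8 m[X8→φ2] = [8, 12, 4, 9]
r8 m[X8→φ4] = [6, 11, 2, 11]
r8 m[X8→φ5] = [6, 9, 5, 7]
fixed point reached at round 8
b[X7] = ⊗ incoming = [6, 7, 7, 5]

b[X7] = [6, 7, 7, 5]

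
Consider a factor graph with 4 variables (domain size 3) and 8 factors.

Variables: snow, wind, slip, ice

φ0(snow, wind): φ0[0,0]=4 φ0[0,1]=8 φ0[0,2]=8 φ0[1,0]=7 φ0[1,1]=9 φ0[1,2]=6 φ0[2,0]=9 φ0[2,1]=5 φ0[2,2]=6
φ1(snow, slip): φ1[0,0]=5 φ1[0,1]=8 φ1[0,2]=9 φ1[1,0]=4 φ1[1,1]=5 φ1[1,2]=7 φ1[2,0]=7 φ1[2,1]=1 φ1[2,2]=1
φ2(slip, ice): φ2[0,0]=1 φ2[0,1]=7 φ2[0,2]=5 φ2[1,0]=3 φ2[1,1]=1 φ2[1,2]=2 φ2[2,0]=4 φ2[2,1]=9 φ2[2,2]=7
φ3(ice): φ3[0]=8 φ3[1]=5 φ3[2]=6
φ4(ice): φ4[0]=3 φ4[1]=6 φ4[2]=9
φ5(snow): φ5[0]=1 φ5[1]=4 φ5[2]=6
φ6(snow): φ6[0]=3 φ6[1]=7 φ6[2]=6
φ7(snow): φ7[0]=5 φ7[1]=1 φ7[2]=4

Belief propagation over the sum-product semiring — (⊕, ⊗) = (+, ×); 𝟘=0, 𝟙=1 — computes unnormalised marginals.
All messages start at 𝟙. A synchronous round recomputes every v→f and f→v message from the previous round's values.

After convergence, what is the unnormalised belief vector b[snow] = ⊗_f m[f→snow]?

init: all messages = 𝟙 over 3 values
r1 m[φ0→snow] = [20, 22, 20]
r1 m[φ0→wind] = [20, 22, 20]
r1 m[φ1→snow] = [22, 16, 9]
r1 m[φ1→slip] = [16, 14, 17]
r1 m[φ2→slip] = [13, 6, 20]
r1 m[φ2→ice] = [8, 17, 14]
r1 m[φ3→ice] = [8, 5, 6]
r1 m[φ4→ice] = [3, 6, 9]
r1 m[φ5→snow] = [1, 4, 6]
r1 m[φ6→snow] = [3, 7, 6]
r1 m[φ7→snow] = [5, 1, 4]
r1 m[snow→φ0] = [1, 1, 1]
r1 m[snow→φ1] = [1, 1, 1]
r1 m[snow→φ5] = [1, 1, 1]
r1 m[snow→φ6] = [1, 1, 1]
r1 m[snow→φ7] = [1, 1, 1]
r1 m[wind→φ0] = [1, 1, 1]
r1 m[slip→φ1] = [1, 1, 1]
r1 m[slip→φ2] = [1, 1, 1]
r1 m[ice→φ2] = [1, 1, 1]
r1 m[ice→φ3] = [1, 1, 1]
r1 m[ice→φ4] = [1, 1, 1]
r2 m[φ0→snow] = [20, 22, 20]
r2 m[φ0→wind] = [20, 22, 20]
r2 m[φ1→snow] = [22, 16, 9]
r2 m[φ1→slip] = [16, 14, 17]
r2 m[φ2→slip] = [13, 6, 20]
r2 m[φ2→ice] = [8, 17, 14]
r2 m[φ3→ice] = [8, 5, 6]
r2 m[φ4→ice] = [3, 6, 9]
r2 m[φ5→snow] = [1, 4, 6]
r2 m[φ6→snow] = [3, 7, 6]
r2 m[φ7→snow] = [5, 1, 4]
r2 m[snow→φ0] = [330, 448, 1296]
r2 m[snow→φ1] = [300, 616, 2880]
r2 m[snow→φ5] = [6600, 2464, 4320]
r2 m[snow→φ6] = [2200, 1408, 4320]
r2 m[snow→φ7] = [1320, 9856, 6480]
r2 m[wind→φ0] = [1, 1, 1]
r2 m[slip→φ1] = [13, 6, 20]
r2 m[slip→φ2] = [16, 14, 17]
r2 m[ice→φ2] = [24, 30, 54]
r2 m[ice→φ3] = [24, 102, 126]
r2 m[ice→φ4] = [64, 85, 84]
r3 m[φ0→snow] = [20, 22, 20]
r3 m[φ0→wind] = [16120, 13152, 13104]
r3 m[φ1→snow] = [293, 222, 117]
r3 m[φ1→slip] = [24124, 8360, 9892]
r3 m[φ2→slip] = [504, 210, 744]
r3 m[φ2→ice] = [126, 279, 227]
r3 m[φ3→ice] = [8, 5, 6]
r3 m[φ4→ice] = [3, 6, 9]
r3 m[φ5→snow] = [1, 4, 6]
r3 m[φ6→snow] = [3, 7, 6]
r3 m[φ7→snow] = [5, 1, 4]
r3 m[snow→φ0] = [330, 448, 1296]
r3 m[snow→φ1] = [300, 616, 2880]
r3 m[snow→φ5] = [6600, 2464, 4320]
r3 m[snow→φ6] = [2200, 1408, 4320]
r3 m[snow→φ7] = [1320, 9856, 6480]
r3 m[wind→φ0] = [1, 1, 1]
r3 m[slip→φ1] = [13, 6, 20]
r3 m[slip→φ2] = [16, 14, 17]
r3 m[ice→φ2] = [24, 30, 54]
r3 m[ice→φ3] = [24, 102, 126]
r3 m[ice→φ4] = [64, 85, 84]
r4 m[φ0→snow] = [20, 22, 20]
r4 m[φ0→wind] = [16120, 13152, 13104]
r4 m[φ1→snow] = [293, 222, 117]
r4 m[φ1→slip] = [24124, 8360, 9892]
r4 m[φ2→slip] = [504, 210, 744]
r4 m[φ2→ice] = [126, 279, 227]
r4 m[φ3→ice] = [8, 5, 6]
r4 m[φ4→ice] = [3, 6, 9]
r4 m[φ5→snow] = [1, 4, 6]
r4 m[φ6→snow] = [3, 7, 6]
r4 m[φ7→snow] = [5, 1, 4]
r4 m[snow→φ0] = [4395, 6216, 16848]
r4 m[snow→φ1] = [300, 616, 2880]
r4 m[snow→φ5] = [87900, 34188, 56160]
r4 m[snow→φ6] = [29300, 19536, 56160]
r4 m[snow→φ7] = [17580, 136752, 84240]
r4 m[wind→φ0] = [1, 1, 1]
r4 m[slip→φ1] = [504, 210, 744]
r4 m[slip→φ2] = [24124, 8360, 9892]
r4 m[ice→φ2] = [24, 30, 54]
r4 m[ice→φ3] = [378, 1674, 2043]
r4 m[ice→φ4] = [1008, 1395, 1362]
r5 m[φ0→snow] = [20, 22, 20]
r5 m[φ0→wind] = [212724, 175344, 173544]
r5 m[φ1→snow] = [10896, 8274, 4482]
r5 m[φ1→slip] = [24124, 8360, 9892]
r5 m[φ2→slip] = [504, 210, 744]
r5 m[φ2→ice] = [88772, 266256, 206584]
r5 m[φ3→ice] = [8, 5, 6]
r5 m[φ4→ice] = [3, 6, 9]
r5 m[φ5→snow] = [1, 4, 6]
r5 m[φ6→snow] = [3, 7, 6]
r5 m[φ7→snow] = [5, 1, 4]
r5 m[snow→φ0] = [4395, 6216, 16848]
r5 m[snow→φ1] = [300, 616, 2880]
r5 m[snow→φ5] = [87900, 34188, 56160]
r5 m[snow→φ6] = [29300, 19536, 56160]
r5 m[snow→φ7] = [17580, 136752, 84240]
r5 m[wind→φ0] = [1, 1, 1]
r5 m[slip→φ1] = [504, 210, 744]
r5 m[slip→φ2] = [24124, 8360, 9892]
r5 m[ice→φ2] = [24, 30, 54]
r5 m[ice→φ3] = [378, 1674, 2043]
r5 m[ice→φ4] = [1008, 1395, 1362]
r6 m[φ0→snow] = [20, 22, 20]
r6 m[φ0→wind] = [212724, 175344, 173544]
r6 m[φ1→snow] = [10896, 8274, 4482]
r6 m[φ1→slip] = [24124, 8360, 9892]
r6 m[φ2→slip] = [504, 210, 744]
r6 m[φ2→ice] = [88772, 266256, 206584]
r6 m[φ3→ice] = [8, 5, 6]
r6 m[φ4→ice] = [3, 6, 9]
r6 m[φ5→snow] = [1, 4, 6]
r6 m[φ6→snow] = [3, 7, 6]
r6 m[φ7→snow] = [5, 1, 4]
r6 m[snow→φ0] = [163440, 231672, 645408]
r6 m[snow→φ1] = [300, 616, 2880]
r6 m[snow→φ5] = [3268800, 1274196, 2151360]
r6 m[snow→φ6] = [1089600, 728112, 2151360]
r6 m[snow→φ7] = [653760, 5096784, 3227040]
r6 m[wind→φ0] = [1, 1, 1]
r6 m[slip→φ1] = [504, 210, 744]
r6 m[slip→φ2] = [24124, 8360, 9892]
r6 m[ice→φ2] = [24, 30, 54]
r6 m[ice→φ3] = [266316, 1597536, 1859256]
r6 m[ice→φ4] = [710176, 1331280, 1239504]
r7 m[φ0→snow] = [20, 22, 20]
r7 m[φ0→wind] = [8084136, 6619608, 6570000]
r7 m[φ1→snow] = [10896, 8274, 4482]
r7 m[φ1→slip] = [24124, 8360, 9892]
r7 m[φ2→slip] = [504, 210, 744]
r7 m[φ2→ice] = [88772, 266256, 206584]
r7 m[φ3→ice] = [8, 5, 6]
r7 m[φ4→ice] = [3, 6, 9]
r7 m[φ5→snow] = [1, 4, 6]
r7 m[φ6→snow] = [3, 7, 6]
r7 m[φ7→snow] = [5, 1, 4]
r7 m[snow→φ0] = [163440, 231672, 645408]
r7 m[snow→φ1] = [300, 616, 2880]
r7 m[snow→φ5] = [3268800, 1274196, 2151360]
r7 m[snow→φ6] = [1089600, 728112, 2151360]
r7 m[snow→φ7] = [653760, 5096784, 3227040]
r7 m[wind→φ0] = [1, 1, 1]
r7 m[slip→φ1] = [504, 210, 744]
r7 m[slip→φ2] = [24124, 8360, 9892]
r7 m[ice→φ2] = [24, 30, 54]
r7 m[ice→φ3] = [266316, 1597536, 1859256]
r7 m[ice→φ4] = [710176, 1331280, 1239504]
r8 m[φ0→snow] = [20, 22, 20]
r8 m[φ0→wind] = [8084136, 6619608, 6570000]
r8 m[φ1→snow] = [10896, 8274, 4482]
r8 m[φ1→slip] = [24124, 8360, 9892]
r8 m[φ2→slip] = [504, 210, 744]
r8 m[φ2→ice] = [88772, 266256, 206584]
r8 m[φ3→ice] = [8, 5, 6]
r8 m[φ4→ice] = [3, 6, 9]
r8 m[φ5→snow] = [1, 4, 6]
r8 m[φ6→snow] = [3, 7, 6]
r8 m[φ7→snow] = [5, 1, 4]
r8 m[snow→φ0] = [163440, 231672, 645408]
r8 m[snow→φ1] = [300, 616, 2880]
r8 m[snow→φ5] = [3268800, 1274196, 2151360]
r8 m[snow→φ6] = [1089600, 728112, 2151360]
r8 m[snow→φ7] = [653760, 5096784, 3227040]
r8 m[wind→φ0] = [1, 1, 1]
r8 m[slip→φ1] = [504, 210, 744]
r8 m[slip→φ2] = [24124, 8360, 9892]
r8 m[ice→φ2] = [24, 30, 54]
r8 m[ice→φ3] = [266316, 1597536, 1859256]
r8 m[ice→φ4] = [710176, 1331280, 1239504]
fixed point reached at round 8
b[snow] = ⊗ incoming = [3268800, 5096784, 12908160]

b[snow] = [3268800, 5096784, 12908160]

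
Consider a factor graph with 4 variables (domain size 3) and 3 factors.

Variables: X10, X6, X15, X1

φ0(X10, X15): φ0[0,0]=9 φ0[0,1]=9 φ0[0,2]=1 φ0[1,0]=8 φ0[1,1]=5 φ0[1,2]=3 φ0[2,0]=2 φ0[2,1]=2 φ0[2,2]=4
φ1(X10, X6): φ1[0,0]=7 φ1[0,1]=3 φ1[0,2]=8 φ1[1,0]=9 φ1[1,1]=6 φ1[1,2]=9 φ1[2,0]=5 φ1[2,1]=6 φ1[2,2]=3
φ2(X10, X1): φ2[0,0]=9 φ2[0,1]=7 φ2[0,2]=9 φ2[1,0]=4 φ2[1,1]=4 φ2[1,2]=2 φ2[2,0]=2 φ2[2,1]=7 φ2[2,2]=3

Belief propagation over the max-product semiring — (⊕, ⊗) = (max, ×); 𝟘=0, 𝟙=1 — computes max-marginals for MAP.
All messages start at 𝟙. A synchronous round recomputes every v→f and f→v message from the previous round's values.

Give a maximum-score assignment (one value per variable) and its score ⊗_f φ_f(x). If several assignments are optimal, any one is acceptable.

assignment: (X10=0, X6=2, X15=0, X1=0); score = 648

init: all messages = 𝟙 over 3 values
r1 m[φ0→X10] = [9, 8, 4]
r1 m[φ0→X15] = [9, 9, 4]
r1 m[φ1→X10] = [8, 9, 6]
r1 m[φ1→X6] = [9, 6, 9]
r1 m[φ2→X10] = [9, 4, 7]
r1 m[φ2→X1] = [9, 7, 9]
r1 m[X10→φ0] = [1, 1, 1]
r1 m[X10→φ1] = [1, 1, 1]
r1 m[X10→φ2] = [1, 1, 1]
r1 m[X6→φ1] = [1, 1, 1]
r1 m[X15→φ0] = [1, 1, 1]
r1 m[X1→φ2] = [1, 1, 1]
r2 m[φ0→X10] = [9, 8, 4]
r2 m[φ0→X15] = [9, 9, 4]
r2 m[φ1→X10] = [8, 9, 6]
r2 m[φ1→X6] = [9, 6, 9]
r2 m[φ2→X10] = [9, 4, 7]
r2 m[φ2→X1] = [9, 7, 9]
r2 m[X10→φ0] = [72, 36, 42]
r2 m[X10→φ1] = [81, 32, 28]
r2 m[X10→φ2] = [72, 72, 24]
r2 m[X6→φ1] = [1, 1, 1]
r2 m[X15→φ0] = [1, 1, 1]
r2 m[X1→φ2] = [1, 1, 1]
r3 m[φ0→X10] = [9, 8, 4]
r3 m[φ0→X15] = [648, 648, 168]
r3 m[φ1→X10] = [8, 9, 6]
r3 m[φ1→X6] = [567, 243, 648]
r3 m[φ2→X10] = [9, 4, 7]
r3 m[φ2→X1] = [648, 504, 648]
r3 m[X10→φ0] = [72, 36, 42]
r3 m[X10→φ1] = [81, 32, 28]
r3 m[X10→φ2] = [72, 72, 24]
r3 m[X6→φ1] = [1, 1, 1]
r3 m[X15→φ0] = [1, 1, 1]
r3 m[X1→φ2] = [1, 1, 1]
r4 m[φ0→X10] = [9, 8, 4]
r4 m[φ0→X15] = [648, 648, 168]
r4 m[φ1→X10] = [8, 9, 6]
r4 m[φ1→X6] = [567, 243, 648]
r4 m[φ2→X10] = [9, 4, 7]
r4 m[φ2→X1] = [648, 504, 648]
r4 m[X10→φ0] = [72, 36, 42]
r4 m[X10→φ1] = [81, 32, 28]
r4 m[X10→φ2] = [72, 72, 24]
r4 m[X6→φ1] = [1, 1, 1]
r4 m[X15→φ0] = [1, 1, 1]
r4 m[X1→φ2] = [1, 1, 1]
fixed point reached at round 4
traceback from X10: (X10=0, X6=2, X15=0, X1=0), score=648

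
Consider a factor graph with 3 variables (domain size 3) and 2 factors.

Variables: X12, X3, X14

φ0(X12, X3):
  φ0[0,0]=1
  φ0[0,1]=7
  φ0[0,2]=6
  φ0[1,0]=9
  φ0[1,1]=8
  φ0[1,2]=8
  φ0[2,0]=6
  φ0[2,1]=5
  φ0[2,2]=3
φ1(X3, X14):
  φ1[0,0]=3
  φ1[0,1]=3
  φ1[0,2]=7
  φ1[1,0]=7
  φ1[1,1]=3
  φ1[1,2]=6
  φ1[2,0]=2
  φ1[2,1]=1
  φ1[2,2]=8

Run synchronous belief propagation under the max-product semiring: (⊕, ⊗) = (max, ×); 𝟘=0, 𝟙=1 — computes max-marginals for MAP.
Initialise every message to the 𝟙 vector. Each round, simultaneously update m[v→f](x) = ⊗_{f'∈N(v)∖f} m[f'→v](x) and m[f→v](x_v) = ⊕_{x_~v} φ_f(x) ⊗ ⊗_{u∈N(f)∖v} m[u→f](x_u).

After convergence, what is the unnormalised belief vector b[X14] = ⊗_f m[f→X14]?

init: all messages = 𝟙 over 3 values
r1 m[φ0→X12] = [7, 9, 6]
r1 m[φ0→X3] = [9, 8, 8]
r1 m[φ1→X3] = [7, 7, 8]
r1 m[φ1→X14] = [7, 3, 8]
r1 m[X12→φ0] = [1, 1, 1]
r1 m[X3→φ0] = [1, 1, 1]
r1 m[X3→φ1] = [1, 1, 1]
r1 m[X14→φ1] = [1, 1, 1]
r2 m[φ0→X12] = [7, 9, 6]
r2 m[φ0→X3] = [9, 8, 8]
r2 m[φ1→X3] = [7, 7, 8]
r2 m[φ1→X14] = [7, 3, 8]
r2 m[X12→φ0] = [1, 1, 1]
r2 m[X3→φ0] = [7, 7, 8]
r2 m[X3→φ1] = [9, 8, 8]
r2 m[X14→φ1] = [1, 1, 1]
r3 m[φ0→X12] = [49, 64, 42]
r3 m[φ0→X3] = [9, 8, 8]
r3 m[φ1→X3] = [7, 7, 8]
r3 m[φ1→X14] = [56, 27, 64]
r3 m[X12→φ0] = [1, 1, 1]
r3 m[X3→φ0] = [7, 7, 8]
r3 m[X3→φ1] = [9, 8, 8]
r3 m[X14→φ1] = [1, 1, 1]
r4 m[φ0→X12] = [49, 64, 42]
r4 m[φ0→X3] = [9, 8, 8]
r4 m[φ1→X3] = [7, 7, 8]
r4 m[φ1→X14] = [56, 27, 64]
r4 m[X12→φ0] = [1, 1, 1]
r4 m[X3→φ0] = [7, 7, 8]
r4 m[X3→φ1] = [9, 8, 8]
r4 m[X14→φ1] = [1, 1, 1]
fixed point reached at round 4
b[X14] = ⊗ incoming = [56, 27, 64]

b[X14] = [56, 27, 64]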